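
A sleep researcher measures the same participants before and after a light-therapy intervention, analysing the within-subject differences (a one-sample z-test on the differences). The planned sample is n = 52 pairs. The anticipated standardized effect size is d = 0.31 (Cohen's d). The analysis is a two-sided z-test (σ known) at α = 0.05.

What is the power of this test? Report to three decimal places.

Power ≈ 0.609

Noncentrality parameter: δ = d·√n = 0.31 × √52 = 2.2354
Two-sided α = 0.05 → critical value z_{0.025} = 1.960.
Power = Φ(δ − 1.960) + Φ(−δ − 1.960) = Φ(0.275) + Φ(-4.195) = 0.6085 + 0.0000 = 0.6085.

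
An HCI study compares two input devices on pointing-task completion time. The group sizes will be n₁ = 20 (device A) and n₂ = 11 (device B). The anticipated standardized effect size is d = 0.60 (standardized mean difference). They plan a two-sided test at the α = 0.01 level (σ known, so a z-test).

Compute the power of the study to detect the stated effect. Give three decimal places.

Noncentrality parameter: δ = d / √(1/n₁ + 1/n₂) = 0.60 / √(1/20 + 1/11) = 1.5984
Two-sided α = 0.01 → critical value z_{0.005} = 2.576.
Power = Φ(δ − 2.576) + Φ(−δ − 2.576) = Φ(-0.977) + Φ(-4.174) = 0.1642 + 0.0000 = 0.1642.

Power ≈ 0.164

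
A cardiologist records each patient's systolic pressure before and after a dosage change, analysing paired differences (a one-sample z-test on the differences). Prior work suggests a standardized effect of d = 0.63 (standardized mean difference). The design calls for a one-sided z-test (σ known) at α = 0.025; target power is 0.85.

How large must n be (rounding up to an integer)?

n = 23

Set Φ(δ − 1.960) = 0.85; then δ − 1.960 = Φ⁻¹(0.85) = 1.036, giving δ = 2.996.
δ = d·√n ⇒ n = (δ/d)² = (2.996 / 0.63)² = 22.62.
Round up to the next whole unit.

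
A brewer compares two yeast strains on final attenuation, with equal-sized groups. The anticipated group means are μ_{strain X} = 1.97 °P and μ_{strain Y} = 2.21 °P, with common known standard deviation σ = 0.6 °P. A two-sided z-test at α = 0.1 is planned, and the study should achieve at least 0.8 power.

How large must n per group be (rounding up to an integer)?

Standardized effect: d = |μ_{strain X} − μ_{strain Y}| / σ = |1.97 − 2.21| / 0.6 = 0.4000
Set Φ(δ − 1.645) = 0.8; then δ − 1.645 = Φ⁻¹(0.8) = 0.842, giving δ = 2.486.
(Ignoring the negligible lower-tail rejection probability gives the usual closed-form inversion.)
δ = d·√(n/2) ⇒ n = 2(δ/d)² = 2 × (2.486 / 0.4000)² = 77.28.
Rounding up, n = 78 per group.

n = 78 per group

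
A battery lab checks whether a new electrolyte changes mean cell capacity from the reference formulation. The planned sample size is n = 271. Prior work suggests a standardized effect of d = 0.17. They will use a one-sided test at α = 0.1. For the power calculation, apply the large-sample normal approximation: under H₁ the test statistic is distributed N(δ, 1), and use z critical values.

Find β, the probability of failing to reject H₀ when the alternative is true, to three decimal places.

β ≈ 0.065

Noncentrality parameter: δ = d·√n = 0.17 × √271 = 2.7986
One-sided α = 0.1 → critical value z_{0.1} = 1.282.
Power = Φ(δ − 1.282) = Φ(1.517) = 0.9354.
Type II error: β = 1 − power = 1 − 0.9354 = 0.0646.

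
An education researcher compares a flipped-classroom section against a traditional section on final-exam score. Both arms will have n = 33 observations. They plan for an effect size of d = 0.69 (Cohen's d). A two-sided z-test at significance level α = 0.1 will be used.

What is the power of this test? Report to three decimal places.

Noncentrality parameter: δ = d·√(n/2) = 0.69 × √(33/2) = 2.8028
Two-sided α = 0.1 → critical value z_{0.05} = 1.645.
Power = Φ(δ − 1.645) + Φ(−δ − 1.645) = Φ(1.158) + Φ(-4.448) = 0.8766 + 0.0000 = 0.8766.

Power ≈ 0.877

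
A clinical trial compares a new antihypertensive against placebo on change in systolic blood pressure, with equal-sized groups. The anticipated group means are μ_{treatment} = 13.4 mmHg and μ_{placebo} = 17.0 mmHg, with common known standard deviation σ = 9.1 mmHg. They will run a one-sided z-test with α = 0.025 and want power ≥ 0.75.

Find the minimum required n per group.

n = 89 per group

Standardized effect: d = |μ_{treatment} − μ_{placebo}| / σ = |13.4 − 17.0| / 9.1 = 0.3956
For power 0.75 need Φ(δ − z_{0.025}) = 0.75, so δ = z_{0.025} + z_{0.25} = 1.960 + 0.674 = 2.634.
δ = d·√(n/2) ⇒ n = 2(δ/d)² = 2 × (2.634 / 0.3956)² = 88.69.
Rounding up, n = 89 per group.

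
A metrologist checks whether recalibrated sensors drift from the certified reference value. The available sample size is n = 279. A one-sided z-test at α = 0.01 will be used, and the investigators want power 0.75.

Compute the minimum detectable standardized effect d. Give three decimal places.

Need Φ(δ − 2.326) = 0.75, so δ = 2.326 + 0.674 = 3.001.
δ = d·√n ⇒ d = δ/√n = 3.001/√279 = 0.1797.

d ≈ 0.180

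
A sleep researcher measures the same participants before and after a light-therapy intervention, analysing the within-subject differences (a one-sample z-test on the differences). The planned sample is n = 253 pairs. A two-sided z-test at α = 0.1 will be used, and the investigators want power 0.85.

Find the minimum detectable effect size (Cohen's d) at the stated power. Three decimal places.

d ≈ 0.169

Required noncentrality: δ = z_{0.05} + z_{0.15} = 1.645 + 1.036 = 2.681.
(Lower-tail contribution to power is negligible for δ > 0.)
δ = d·√n ⇒ d = δ/√n = 2.681/√253 = 0.1686.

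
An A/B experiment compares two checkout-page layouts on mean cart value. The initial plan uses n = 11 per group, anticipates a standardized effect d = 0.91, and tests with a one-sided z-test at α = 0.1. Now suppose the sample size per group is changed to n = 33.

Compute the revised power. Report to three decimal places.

With n = 33 per group: δ = d·√(n/2) = 0.91 × √(33/2) = 3.6964. Critical value z_{0.1} = 1.282.
Revised power = Φ(δ − 1.282) = Φ(2.415) = 0.9921.

Power ≈ 0.992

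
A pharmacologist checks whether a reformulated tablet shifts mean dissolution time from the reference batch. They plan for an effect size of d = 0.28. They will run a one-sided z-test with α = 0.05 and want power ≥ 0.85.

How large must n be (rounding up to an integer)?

n = 92

Set Φ(δ − 1.645) = 0.85; then δ − 1.645 = Φ⁻¹(0.85) = 1.036, giving δ = 2.681.
δ = d·√n ⇒ n = (δ/d)² = (2.681 / 0.28)² = 91.70.
Round up to the next whole unit.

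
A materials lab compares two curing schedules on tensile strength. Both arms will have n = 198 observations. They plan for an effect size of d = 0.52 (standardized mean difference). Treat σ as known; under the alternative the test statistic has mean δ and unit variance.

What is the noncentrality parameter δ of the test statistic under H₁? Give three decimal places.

The noncentrality parameter scales effect size by the design's sample-size factor: δ = d·√(n/2) = 0.52 × √(198/2) = 5.1739

δ ≈ 5.174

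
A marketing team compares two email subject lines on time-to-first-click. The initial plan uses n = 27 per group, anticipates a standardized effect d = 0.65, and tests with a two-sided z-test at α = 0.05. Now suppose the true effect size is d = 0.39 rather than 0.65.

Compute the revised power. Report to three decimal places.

Power ≈ 0.299

With d = 0.39: δ = d·√(n/2) = 0.39 × √(27/2) = 1.4330. Critical value z_{0.025} = 1.960.
Revised power = Φ(δ − 1.960) + Φ(−δ − 1.960) = Φ(-0.527) + Φ(-3.393) = 0.2991 + 0.0003 = 0.2994.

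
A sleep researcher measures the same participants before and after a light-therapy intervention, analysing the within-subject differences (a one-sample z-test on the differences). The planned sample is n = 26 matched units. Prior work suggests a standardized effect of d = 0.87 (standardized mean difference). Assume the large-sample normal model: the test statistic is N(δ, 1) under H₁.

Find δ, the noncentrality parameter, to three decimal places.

The noncentrality parameter scales effect size by the design's sample-size factor: δ = d·√n = 0.87 × √26 = 4.4361

δ ≈ 4.436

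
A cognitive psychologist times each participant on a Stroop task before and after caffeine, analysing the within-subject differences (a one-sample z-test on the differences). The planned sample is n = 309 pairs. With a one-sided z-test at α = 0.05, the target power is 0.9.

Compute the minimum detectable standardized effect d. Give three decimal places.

Required noncentrality: δ = z_{0.05} + z_{0.10} = 1.645 + 1.282 = 2.926.
δ = d·√n ⇒ d = δ/√n = 2.926/√309 = 0.1665.

d ≈ 0.166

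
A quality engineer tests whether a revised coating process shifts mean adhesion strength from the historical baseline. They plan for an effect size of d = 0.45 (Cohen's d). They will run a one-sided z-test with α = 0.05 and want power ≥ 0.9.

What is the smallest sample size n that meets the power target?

Set Φ(δ − 1.645) = 0.9; then δ − 1.645 = Φ⁻¹(0.9) = 1.282, giving δ = 2.926.
δ = d·√n ⇒ n = (δ/d)² = (2.926 / 0.45)² = 42.29.
Rounding up, n = 43.

n = 43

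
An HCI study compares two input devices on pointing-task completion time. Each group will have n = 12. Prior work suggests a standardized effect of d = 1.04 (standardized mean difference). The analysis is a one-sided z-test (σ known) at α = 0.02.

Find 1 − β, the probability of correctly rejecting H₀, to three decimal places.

Power ≈ 0.689

Noncentrality parameter: δ = d·√(n/2) = 1.04 × √(12/2) = 2.5475
One-sided α = 0.02 → critical value z_{0.02} = 2.054.
Power = Φ(δ − 2.054) = Φ(0.494) = 0.6892.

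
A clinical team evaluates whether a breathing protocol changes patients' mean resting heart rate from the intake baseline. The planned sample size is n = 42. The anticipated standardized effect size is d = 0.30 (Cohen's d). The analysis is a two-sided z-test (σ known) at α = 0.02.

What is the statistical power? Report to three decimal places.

Noncentrality parameter: δ = d·√n = 0.30 × √42 = 1.9442
Two-sided α = 0.02 → critical value z_{0.01} = 2.326.
Power = Φ(δ − 2.326) + Φ(−δ − 2.326) = Φ(-0.382) + Φ(-4.271) = 0.3512 + 0.0000 = 0.3512.

Power ≈ 0.351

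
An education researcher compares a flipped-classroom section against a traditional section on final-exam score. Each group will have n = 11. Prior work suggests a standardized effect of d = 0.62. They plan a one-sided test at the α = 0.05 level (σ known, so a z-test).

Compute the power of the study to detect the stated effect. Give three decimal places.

Power ≈ 0.424

Noncentrality parameter: δ = d·√(n/2) = 0.62 × √(11/2) = 1.4540
One-sided α = 0.05 → critical value z_{0.05} = 1.645.
Power = P(Z > 1.645 − δ) = Φ(-0.191) = 0.4243.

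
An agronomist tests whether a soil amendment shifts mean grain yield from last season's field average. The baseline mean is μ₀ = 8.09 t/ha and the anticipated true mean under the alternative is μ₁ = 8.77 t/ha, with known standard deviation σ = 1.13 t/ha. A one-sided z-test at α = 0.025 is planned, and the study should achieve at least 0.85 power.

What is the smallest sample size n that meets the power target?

n = 25

Standardized effect: d = |μ₁ − μ₀| / σ = |8.77 − 8.09| / 1.13 = 0.6018
For power 0.85 need Φ(δ − z_{0.025}) = 0.85, so δ = z_{0.025} + z_{0.15} = 1.960 + 1.036 = 2.996.
δ = d·√n ⇒ n = (δ/d)² = (2.996 / 0.6018)² = 24.79.
Round up to the next whole unit.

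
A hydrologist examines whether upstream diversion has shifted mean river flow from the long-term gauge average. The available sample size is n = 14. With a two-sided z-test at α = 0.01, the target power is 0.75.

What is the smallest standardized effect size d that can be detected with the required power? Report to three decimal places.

d ≈ 0.869

Need Φ(δ − 2.576) = 0.75, so δ = 2.576 + 0.674 = 3.250.
(Lower-tail contribution to power is negligible for δ > 0.)
δ = d·√n ⇒ d = δ/√n = 3.250/√14 = 0.8687.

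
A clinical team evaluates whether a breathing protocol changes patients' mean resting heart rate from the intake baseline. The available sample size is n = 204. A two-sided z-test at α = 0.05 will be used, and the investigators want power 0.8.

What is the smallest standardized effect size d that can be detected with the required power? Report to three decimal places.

d ≈ 0.196

Required noncentrality: δ = z_{0.025} + z_{0.20} = 1.960 + 0.842 = 2.802.
(Lower-tail contribution to power is negligible for δ > 0.)
δ = d·√n ⇒ d = δ/√n = 2.802/√204 = 0.1962.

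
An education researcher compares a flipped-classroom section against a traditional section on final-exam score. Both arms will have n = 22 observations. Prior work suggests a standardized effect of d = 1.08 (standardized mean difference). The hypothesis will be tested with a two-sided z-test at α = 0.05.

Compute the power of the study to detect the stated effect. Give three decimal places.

Power ≈ 0.948

Noncentrality parameter: δ = d·√(n/2) = 1.08 × √(22/2) = 3.5820
Two-sided α = 0.05 → critical value z_{0.025} = 1.960.
Power = Φ(δ − 1.960) + Φ(−δ − 1.960) = Φ(1.622) + Φ(-5.542) = 0.9476 + 0.0000 = 0.9476.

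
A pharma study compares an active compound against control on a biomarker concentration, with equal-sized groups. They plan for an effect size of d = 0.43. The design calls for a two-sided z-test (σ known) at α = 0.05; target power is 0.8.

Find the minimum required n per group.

For power 0.8 need Φ(δ − z_{0.025}) = 0.8, so δ = z_{0.025} + z_{0.20} = 1.960 + 0.842 = 2.802.
(For δ > 0 the lower-tail rejection region contributes negligibly to power, so the one-term inversion is standard.)
δ = d·√(n/2) ⇒ n = 2(δ/d)² = 2 × (2.802 / 0.43)² = 84.90.
Rounding up, n = 85 per group.

n = 85 per group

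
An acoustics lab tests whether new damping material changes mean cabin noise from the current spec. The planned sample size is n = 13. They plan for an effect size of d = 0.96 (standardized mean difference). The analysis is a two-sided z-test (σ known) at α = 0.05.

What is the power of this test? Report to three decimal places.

Power ≈ 0.933

Noncentrality parameter: δ = d·√n = 0.96 × √13 = 3.4613
Two-sided α = 0.05 → critical value z_{0.025} = 1.960.
Power = Φ(δ − 1.960) + Φ(−δ − 1.960) = Φ(1.501) + Φ(-5.421) = 0.9334 + 0.0000 = 0.9334.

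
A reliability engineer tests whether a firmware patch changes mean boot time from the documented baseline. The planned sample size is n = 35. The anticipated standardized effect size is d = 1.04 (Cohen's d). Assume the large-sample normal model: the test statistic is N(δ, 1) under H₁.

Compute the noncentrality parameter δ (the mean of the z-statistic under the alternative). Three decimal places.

δ ≈ 6.153

The noncentrality parameter scales effect size by the design's sample-size factor: δ = d·√n = 1.04 × √35 = 6.1527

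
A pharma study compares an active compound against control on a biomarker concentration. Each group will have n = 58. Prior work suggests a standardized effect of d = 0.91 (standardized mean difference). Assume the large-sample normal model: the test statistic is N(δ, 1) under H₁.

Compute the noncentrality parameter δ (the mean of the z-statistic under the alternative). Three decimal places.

δ ≈ 4.900

δ = d·√(n/2) = 0.91 × √(58/2) = 4.9005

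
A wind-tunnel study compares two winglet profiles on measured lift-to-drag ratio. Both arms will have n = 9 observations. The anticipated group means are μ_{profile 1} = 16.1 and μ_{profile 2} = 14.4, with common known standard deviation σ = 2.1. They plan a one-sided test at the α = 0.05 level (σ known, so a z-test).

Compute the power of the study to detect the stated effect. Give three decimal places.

Power ≈ 0.529

Standardized effect: d = |μ_{profile 1} − μ_{profile 2}| / σ = |16.1 − 14.4| / 2.1 = 0.8095
Noncentrality parameter: λ = d·√(n/2) = 0.8095 × √(9/2) = 1.7173
Critical value for a one-sided test at α = 0.05: z_α = 1.645.
Power = Φ(λ − 1.645) = Φ(0.072) = 0.5289.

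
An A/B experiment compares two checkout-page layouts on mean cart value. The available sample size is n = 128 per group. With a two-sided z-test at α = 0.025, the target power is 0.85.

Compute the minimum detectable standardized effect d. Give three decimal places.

d ≈ 0.410

Need Φ(δ − 2.241) = 0.85, so δ = 2.241 + 1.036 = 3.278.
(Lower-tail contribution to power is negligible for δ > 0.)
δ = d·√(n/2) ⇒ d = δ/√(n/2) = 3.278/√(128/2) = 0.4097.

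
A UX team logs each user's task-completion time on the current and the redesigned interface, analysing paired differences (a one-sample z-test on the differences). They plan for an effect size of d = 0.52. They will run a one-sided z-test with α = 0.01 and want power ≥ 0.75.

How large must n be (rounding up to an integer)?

n = 34

Set Φ(δ − 2.326) = 0.75; then δ − 2.326 = Φ⁻¹(0.75) = 0.674, giving δ = 3.001.
δ = d·√n ⇒ n = (δ/d)² = (3.001 / 0.52)² = 33.30.
Rounding up, n = 34.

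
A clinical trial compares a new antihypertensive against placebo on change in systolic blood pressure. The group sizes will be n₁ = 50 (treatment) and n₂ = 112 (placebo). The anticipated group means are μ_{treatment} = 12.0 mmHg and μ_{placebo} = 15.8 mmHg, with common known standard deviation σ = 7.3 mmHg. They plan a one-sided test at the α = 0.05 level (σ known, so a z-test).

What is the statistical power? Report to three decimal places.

Standardized effect: d = |μ_{treatment} − μ_{placebo}| / σ = |12.0 − 15.8| / 7.3 = 0.5205
Noncentrality parameter: δ = d / √(1/n₁ + 1/n₂) = 0.5205 / √(1/50 + 1/112) = 3.0605
Critical value for a one-sided test at α = 0.05: z_α = 1.645.
Power = Φ(δ − 1.645) = Φ(1.416) = 0.9216.

Power ≈ 0.922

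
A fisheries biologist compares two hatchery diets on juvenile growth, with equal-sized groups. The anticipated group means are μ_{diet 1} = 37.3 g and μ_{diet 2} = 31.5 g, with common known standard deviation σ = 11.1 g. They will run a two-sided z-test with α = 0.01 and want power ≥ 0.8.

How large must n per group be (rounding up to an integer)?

Standardized effect: d = |μ_{diet 1} − μ_{diet 2}| / σ = |37.3 − 31.5| / 11.1 = 0.5225
Set Φ(δ − 2.576) = 0.8; then δ − 2.576 = Φ⁻¹(0.8) = 0.842, giving δ = 3.417.
(For δ > 0 the lower-tail rejection region contributes negligibly to power, so the one-term inversion is standard.)
δ = d·√(n/2) ⇒ n = 2(δ/d)² = 2 × (3.417 / 0.5225)² = 85.55.
Rounding up, n = 86 per group.

n = 86 per group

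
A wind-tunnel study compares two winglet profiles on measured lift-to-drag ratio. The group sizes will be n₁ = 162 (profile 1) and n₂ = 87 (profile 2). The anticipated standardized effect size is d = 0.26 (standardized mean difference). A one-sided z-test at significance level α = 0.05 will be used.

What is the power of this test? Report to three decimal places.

Noncentrality parameter: δ = d / √(1/n₁ + 1/n₂) = 0.26 / √(1/162 + 1/87) = 1.9561
One-sided α = 0.05 → critical value z_{0.05} = 1.645.
Power = P(Z > 1.645 − δ) = Φ(0.311) = 0.6222.

Power ≈ 0.622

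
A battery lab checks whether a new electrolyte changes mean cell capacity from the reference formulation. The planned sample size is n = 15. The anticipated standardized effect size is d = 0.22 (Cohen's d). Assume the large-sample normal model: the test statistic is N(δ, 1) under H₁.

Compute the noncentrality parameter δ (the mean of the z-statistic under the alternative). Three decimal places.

δ = d·√n = 0.22 × √15 = 0.8521

δ ≈ 0.852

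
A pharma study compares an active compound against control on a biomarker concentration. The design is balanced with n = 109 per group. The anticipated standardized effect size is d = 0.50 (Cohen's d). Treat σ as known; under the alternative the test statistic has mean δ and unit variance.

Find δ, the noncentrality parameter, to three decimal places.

δ = d·√(n/2) = 0.50 × √(109/2) = 3.6912

δ ≈ 3.691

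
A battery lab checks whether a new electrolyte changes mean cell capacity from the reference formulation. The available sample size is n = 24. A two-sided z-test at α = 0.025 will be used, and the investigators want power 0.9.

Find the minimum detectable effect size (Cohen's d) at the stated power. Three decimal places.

d ≈ 0.719

Required noncentrality: δ = z_{0.0125} + z_{0.10} = 2.241 + 1.282 = 3.523.
(The second rejection-region term Φ(−δ − z_{α/2}) is negligible and dropped.)
δ = d·√n ⇒ d = δ/√n = 3.523/√24 = 0.7191.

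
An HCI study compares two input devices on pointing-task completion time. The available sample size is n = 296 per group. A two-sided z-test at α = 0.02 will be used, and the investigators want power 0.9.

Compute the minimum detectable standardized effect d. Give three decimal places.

Required noncentrality: δ = z_{0.01} + z_{0.10} = 2.326 + 1.282 = 3.608.
(The second rejection-region term Φ(−δ − z_{α/2}) is negligible and dropped.)
δ = d·√(n/2) ⇒ d = δ/√(n/2) = 3.608/√(296/2) = 0.2966.

d ≈ 0.297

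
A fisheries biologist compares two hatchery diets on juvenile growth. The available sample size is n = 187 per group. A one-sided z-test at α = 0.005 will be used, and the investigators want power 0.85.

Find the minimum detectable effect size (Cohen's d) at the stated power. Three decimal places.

Need Φ(δ − 2.576) = 0.85, so δ = 2.576 + 1.036 = 3.612.
δ = d·√(n/2) ⇒ d = δ/√(n/2) = 3.612/√(187/2) = 0.3736.

d ≈ 0.374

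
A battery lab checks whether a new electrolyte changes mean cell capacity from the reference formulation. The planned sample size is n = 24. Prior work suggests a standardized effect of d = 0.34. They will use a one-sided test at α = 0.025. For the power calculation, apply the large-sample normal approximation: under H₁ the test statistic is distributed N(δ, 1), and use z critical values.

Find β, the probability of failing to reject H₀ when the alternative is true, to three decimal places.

Noncentrality parameter: δ = d·√n = 0.34 × √24 = 1.6657
One-sided α = 0.025 → critical value z_{0.025} = 1.960.
Power = Φ(δ − 1.960) = Φ(-0.294) = 0.3843.
Type II error: β = 1 − power = 1 − 0.3843 = 0.6157.

β ≈ 0.616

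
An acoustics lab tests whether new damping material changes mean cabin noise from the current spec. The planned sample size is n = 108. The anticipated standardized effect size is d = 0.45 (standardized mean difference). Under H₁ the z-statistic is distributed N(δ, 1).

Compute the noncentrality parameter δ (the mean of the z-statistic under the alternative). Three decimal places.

δ ≈ 4.677

δ = d·√n = 0.45 × √108 = 4.6765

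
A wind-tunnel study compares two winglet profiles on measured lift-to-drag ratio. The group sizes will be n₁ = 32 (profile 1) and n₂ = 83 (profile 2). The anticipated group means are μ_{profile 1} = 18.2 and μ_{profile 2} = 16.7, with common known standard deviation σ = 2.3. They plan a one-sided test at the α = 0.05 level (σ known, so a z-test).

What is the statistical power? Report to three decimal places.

Standardized effect: d = |μ_{profile 1} − μ_{profile 2}| / σ = |18.2 − 16.7| / 2.3 = 0.6522
Noncentrality parameter: δ = d / √(1/n₁ + 1/n₂) = 0.6522 / √(1/32 + 1/83) = 3.1342
One-sided α = 0.05 → critical value z_{0.05} = 1.645.
Power = Φ(δ − 1.645) = Φ(1.489) = 0.9318.

Power ≈ 0.932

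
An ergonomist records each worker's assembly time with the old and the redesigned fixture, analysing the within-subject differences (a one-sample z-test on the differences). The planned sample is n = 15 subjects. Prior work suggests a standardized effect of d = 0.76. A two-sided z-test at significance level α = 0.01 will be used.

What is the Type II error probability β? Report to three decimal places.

β ≈ 0.357

Noncentrality parameter: δ = d·√n = 0.76 × √15 = 2.9435
Critical value for a two-sided test at α = 0.01: z_{α/2} = 2.576.
Power = Φ(δ − 2.576) + Φ(−δ − 2.576) = Φ(0.368) + Φ(-5.519) = 0.6434 + 0.0000 = 0.6434.
Type II error: β = 1 − power = 1 − 0.6434 = 0.3566.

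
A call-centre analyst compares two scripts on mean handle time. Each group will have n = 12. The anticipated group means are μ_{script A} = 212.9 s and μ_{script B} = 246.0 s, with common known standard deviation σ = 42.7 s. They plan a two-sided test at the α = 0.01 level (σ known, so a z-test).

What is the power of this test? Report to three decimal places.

Standardized effect: d = |μ_{script A} − μ_{script B}| / σ = |212.9 − 246.0| / 42.7 = 0.7752
Noncentrality parameter: δ = d·√(n/2) = 0.7752 × √(12/2) = 1.8988
Two-sided α = 0.01 → critical value z_{0.005} = 2.576.
Power = Φ(δ − 2.576) + Φ(−δ − 2.576) = Φ(-0.677) + Φ(-4.475) = 0.2492 + 0.0000 = 0.2492.

Power ≈ 0.249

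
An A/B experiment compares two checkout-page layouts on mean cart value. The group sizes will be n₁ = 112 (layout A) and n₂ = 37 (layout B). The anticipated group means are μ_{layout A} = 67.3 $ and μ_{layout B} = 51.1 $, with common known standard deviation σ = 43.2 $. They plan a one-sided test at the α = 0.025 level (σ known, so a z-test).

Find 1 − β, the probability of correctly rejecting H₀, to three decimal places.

Standardized effect: d = |μ_{layout A} − μ_{layout B}| / σ = |67.3 − 51.1| / 43.2 = 0.3750
Noncentrality parameter: δ = d / √(1/n₁ + 1/n₂) = 0.3750 / √(1/112 + 1/37) = 1.9776
One-sided α = 0.025 → critical value z_{0.025} = 1.960.
Power = Φ(δ − 1.960) = Φ(0.018) = 0.5071.

Power ≈ 0.507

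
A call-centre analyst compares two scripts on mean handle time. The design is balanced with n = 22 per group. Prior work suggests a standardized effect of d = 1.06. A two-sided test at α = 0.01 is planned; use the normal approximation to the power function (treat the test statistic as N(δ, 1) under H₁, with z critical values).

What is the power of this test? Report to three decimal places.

Noncentrality parameter: δ = d·√(n/2) = 1.06 × √(22/2) = 3.5156
Critical value for a two-sided test at α = 0.01: z_{α/2} = 2.576.
Power = Φ(δ − 2.576) + Φ(−δ − 2.576) = Φ(0.940) + Φ(-6.091) = 0.8263 + 0.0000 = 0.8263.

Power ≈ 0.826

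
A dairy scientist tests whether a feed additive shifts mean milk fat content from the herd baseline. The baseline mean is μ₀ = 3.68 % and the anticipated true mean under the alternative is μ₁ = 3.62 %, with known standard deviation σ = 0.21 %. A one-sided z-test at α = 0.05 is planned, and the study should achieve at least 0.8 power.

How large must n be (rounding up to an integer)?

Standardized effect: d = |μ₁ − μ₀| / σ = |3.62 − 3.68| / 0.21 = 0.2857
Set Φ(δ − 1.645) = 0.8; then δ − 1.645 = Φ⁻¹(0.8) = 0.842, giving δ = 2.486.
δ = d·√n ⇒ n = (δ/d)² = (2.486 / 0.2857)² = 75.74.
Round up to the next whole unit.

n = 76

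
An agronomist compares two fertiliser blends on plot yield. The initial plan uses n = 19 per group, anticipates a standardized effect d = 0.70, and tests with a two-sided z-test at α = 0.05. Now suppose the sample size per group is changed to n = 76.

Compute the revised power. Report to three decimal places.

With n = 76 per group: δ = d·√(n/2) = 0.70 × √(76/2) = 4.3151. Critical value z_{0.025} = 1.960.
Revised power = Φ(δ − 1.960) + Φ(−δ − 1.960) = Φ(2.355) + Φ(-6.275) = 0.9907 + 0.0000 = 0.9907.

Power ≈ 0.991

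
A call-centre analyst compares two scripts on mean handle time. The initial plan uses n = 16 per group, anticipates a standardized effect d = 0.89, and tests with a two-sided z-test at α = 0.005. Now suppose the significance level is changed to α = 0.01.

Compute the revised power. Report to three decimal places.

Power ≈ 0.477

δ = d·√(n/2) = 0.89 × √(16/2) = 2.5173 (unchanged). New critical value: z_{0.005} = 2.576.
Revised power = Φ(δ − 2.576) + Φ(−δ − 2.576) = Φ(-0.059) + Φ(-5.093) = 0.4767 + 0.0000 = 0.4767.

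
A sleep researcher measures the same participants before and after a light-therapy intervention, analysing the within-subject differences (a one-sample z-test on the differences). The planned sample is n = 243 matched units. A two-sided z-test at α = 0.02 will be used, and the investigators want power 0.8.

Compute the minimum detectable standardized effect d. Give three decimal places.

d ≈ 0.203

Required noncentrality: δ = z_{0.01} + z_{0.20} = 2.326 + 0.842 = 3.168.
(The second rejection-region term Φ(−δ − z_{α/2}) is negligible and dropped.)
δ = d·√n ⇒ d = δ/√n = 3.168/√243 = 0.2032.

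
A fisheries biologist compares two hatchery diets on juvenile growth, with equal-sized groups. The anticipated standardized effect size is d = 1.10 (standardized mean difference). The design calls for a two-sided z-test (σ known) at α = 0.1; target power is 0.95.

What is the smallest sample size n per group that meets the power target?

Set Φ(δ − 1.645) = 0.95; then δ − 1.645 = Φ⁻¹(0.95) = 1.645, giving δ = 3.290.
(For δ > 0 the lower-tail rejection region contributes negligibly to power, so the one-term inversion is standard.)
δ = d·√(n/2) ⇒ n = 2(δ/d)² = 2 × (3.290 / 1.10)² = 17.89.
Round up to the next whole unit.

n = 18 per group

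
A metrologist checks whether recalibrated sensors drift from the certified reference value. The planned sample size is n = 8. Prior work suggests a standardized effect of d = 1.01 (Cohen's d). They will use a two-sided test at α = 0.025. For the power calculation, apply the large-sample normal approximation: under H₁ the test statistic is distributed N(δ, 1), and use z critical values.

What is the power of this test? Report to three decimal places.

Power ≈ 0.731

Noncentrality parameter: δ = d·√n = 1.01 × √8 = 2.8567
Critical value for a two-sided test at α = 0.025: z_{α/2} = 2.241.
Power = Φ(δ − 2.241) + Φ(−δ − 2.241) = Φ(0.615) + Φ(-5.098) = 0.7308 + 0.0000 = 0.7308.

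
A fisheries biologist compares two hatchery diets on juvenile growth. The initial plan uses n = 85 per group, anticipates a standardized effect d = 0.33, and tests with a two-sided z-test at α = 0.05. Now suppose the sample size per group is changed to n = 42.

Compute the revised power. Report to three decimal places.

With n = 42 per group: δ = d·√(n/2) = 0.33 × √(42/2) = 1.5122. Critical value z_{0.025} = 1.960.
Revised power = Φ(δ − 1.960) + Φ(−δ − 1.960) = Φ(-0.448) + Φ(-3.472) = 0.3272 + 0.0003 = 0.3274.

Power ≈ 0.327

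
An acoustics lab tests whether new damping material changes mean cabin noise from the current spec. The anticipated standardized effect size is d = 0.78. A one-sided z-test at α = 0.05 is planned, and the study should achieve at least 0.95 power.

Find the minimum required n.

For power 0.95 need Φ(δ − z_{0.05}) = 0.95, so δ = z_{0.05} + z_{0.05} = 1.645 + 1.645 = 3.290.
δ = d·√n ⇒ n = (δ/d)² = (3.290 / 0.78)² = 17.79.
Round up to the next whole unit.

n = 18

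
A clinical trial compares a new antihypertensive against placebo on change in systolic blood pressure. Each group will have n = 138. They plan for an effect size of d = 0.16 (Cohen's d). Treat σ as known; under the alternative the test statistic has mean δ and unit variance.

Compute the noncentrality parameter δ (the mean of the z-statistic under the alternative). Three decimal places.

δ ≈ 1.329

The noncentrality parameter scales effect size by the design's sample-size factor: δ = d·√(n/2) = 0.16 × √(138/2) = 1.3291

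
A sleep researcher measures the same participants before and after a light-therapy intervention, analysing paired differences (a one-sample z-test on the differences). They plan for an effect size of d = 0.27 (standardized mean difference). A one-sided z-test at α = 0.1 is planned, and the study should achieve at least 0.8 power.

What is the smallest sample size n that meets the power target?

n = 62

Set Φ(δ − 1.282) = 0.8; then δ − 1.282 = Φ⁻¹(0.8) = 0.842, giving δ = 2.123.
δ = d·√n ⇒ n = (δ/d)² = (2.123 / 0.27)² = 61.84.
Rounding up, n = 62.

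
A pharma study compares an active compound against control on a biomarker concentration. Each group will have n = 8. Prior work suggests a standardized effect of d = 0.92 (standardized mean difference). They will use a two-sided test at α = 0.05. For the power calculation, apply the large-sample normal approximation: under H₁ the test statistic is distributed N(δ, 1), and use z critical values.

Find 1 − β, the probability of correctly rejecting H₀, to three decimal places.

Power ≈ 0.452

Noncentrality parameter: δ = d·√(n/2) = 0.92 × √(8/2) = 1.8400
Two-sided α = 0.05 → critical value z_{0.025} = 1.960.
Power = Φ(δ − 1.960) + Φ(−δ − 1.960) = Φ(-0.120) + Φ(-3.800) = 0.4523 + 0.0001 = 0.4523.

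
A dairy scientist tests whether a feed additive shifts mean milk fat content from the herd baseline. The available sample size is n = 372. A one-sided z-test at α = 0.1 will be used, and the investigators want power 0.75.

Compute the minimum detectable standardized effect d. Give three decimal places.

Need Φ(δ − 1.282) = 0.75, so δ = 1.282 + 0.674 = 1.956.
δ = d·√n ⇒ d = δ/√n = 1.956/√372 = 0.1014.

d ≈ 0.101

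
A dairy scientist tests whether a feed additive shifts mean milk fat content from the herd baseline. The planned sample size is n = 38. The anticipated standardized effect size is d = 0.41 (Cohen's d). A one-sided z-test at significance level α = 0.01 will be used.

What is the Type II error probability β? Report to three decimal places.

β ≈ 0.420

Noncentrality parameter: δ = d·√n = 0.41 × √38 = 2.5274
One-sided α = 0.01 → critical value z_{0.01} = 2.326.
Power = Φ(δ − 2.326) = Φ(0.201) = 0.5797.
Type II error: β = 1 − power = 1 − 0.5797 = 0.4203.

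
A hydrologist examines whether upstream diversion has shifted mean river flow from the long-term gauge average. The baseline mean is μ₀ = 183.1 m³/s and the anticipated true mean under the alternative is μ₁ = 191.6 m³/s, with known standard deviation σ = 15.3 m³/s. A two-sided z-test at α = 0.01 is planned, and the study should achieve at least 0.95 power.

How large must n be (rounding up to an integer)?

n = 58

Standardized effect: d = |μ₁ − μ₀| / σ = |191.6 − 183.1| / 15.3 = 0.5556
Set Φ(δ − 2.576) = 0.95; then δ − 2.576 = Φ⁻¹(0.95) = 1.645, giving δ = 4.221.
(For δ > 0 the lower-tail rejection region contributes negligibly to power, so the one-term inversion is standard.)
δ = d·√n ⇒ n = (δ/d)² = (4.221 / 0.5556)² = 57.72.
Round up to the next whole unit.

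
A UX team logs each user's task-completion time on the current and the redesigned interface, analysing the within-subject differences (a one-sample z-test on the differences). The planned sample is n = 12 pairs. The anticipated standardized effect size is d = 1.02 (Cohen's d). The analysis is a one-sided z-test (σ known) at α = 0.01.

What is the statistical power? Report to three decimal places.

Power ≈ 0.886

Noncentrality parameter: δ = d·√n = 1.02 × √12 = 3.5334
One-sided α = 0.01 → critical value z_{0.01} = 2.326.
Power = Φ(δ − 2.326) = Φ(1.207) = 0.8863.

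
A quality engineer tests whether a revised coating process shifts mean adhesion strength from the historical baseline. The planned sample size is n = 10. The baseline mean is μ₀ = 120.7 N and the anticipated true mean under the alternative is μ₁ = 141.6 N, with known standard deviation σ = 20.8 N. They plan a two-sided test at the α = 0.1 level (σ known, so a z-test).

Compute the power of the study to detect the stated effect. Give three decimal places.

Power ≈ 0.937

Standardized effect: d = |μ₁ − μ₀| / σ = |141.6 − 120.7| / 20.8 = 1.0048
Noncentrality parameter: δ = d·√n = 1.0048 × √10 = 3.1775
Critical value for a two-sided test at α = 0.1: z_{α/2} = 1.645.
Power = Φ(δ − 1.645) + Φ(−δ − 1.645) = Φ(1.533) + Φ(-4.822) = 0.9373 + 0.0000 = 0.9373.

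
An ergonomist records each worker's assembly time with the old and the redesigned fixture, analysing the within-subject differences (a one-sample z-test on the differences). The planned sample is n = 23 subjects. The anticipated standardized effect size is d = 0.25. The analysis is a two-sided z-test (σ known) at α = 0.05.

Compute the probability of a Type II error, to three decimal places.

β ≈ 0.776

Noncentrality parameter: δ = d·√n = 0.25 × √23 = 1.1990
Two-sided α = 0.05 → critical value z_{0.025} = 1.960.
Power = Φ(δ − 1.960) + Φ(−δ − 1.960) = Φ(-0.761) + Φ(-3.159) = 0.2233 + 0.0008 = 0.2241.
Type II error: β = 1 − power = 1 − 0.2241 = 0.7759.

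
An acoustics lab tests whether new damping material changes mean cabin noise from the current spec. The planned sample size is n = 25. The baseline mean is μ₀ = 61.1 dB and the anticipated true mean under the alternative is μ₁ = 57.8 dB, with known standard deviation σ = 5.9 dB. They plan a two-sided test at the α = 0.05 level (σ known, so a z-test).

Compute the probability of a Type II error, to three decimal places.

β ≈ 0.201

Standardized effect: d = |μ₁ − μ₀| / σ = |57.8 − 61.1| / 5.9 = 0.5593
Noncentrality parameter: δ = d·√n = 0.5593 × √25 = 2.7966
Critical value for a two-sided test at α = 0.05: z_{α/2} = 1.960.
Power = Φ(δ − 1.960) + Φ(−δ − 1.960) = Φ(0.837) + Φ(-4.757) = 0.7986 + 0.0000 = 0.7986.
Type II error: β = 1 − power = 1 − 0.7986 = 0.2014.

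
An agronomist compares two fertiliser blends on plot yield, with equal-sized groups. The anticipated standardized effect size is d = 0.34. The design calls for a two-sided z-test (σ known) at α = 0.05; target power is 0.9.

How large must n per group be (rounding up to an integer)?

Set Φ(δ − 1.960) = 0.9; then δ − 1.960 = Φ⁻¹(0.9) = 1.282, giving δ = 3.242.
(Ignoring the negligible lower-tail rejection probability gives the usual closed-form inversion.)
δ = d·√(n/2) ⇒ n = 2(δ/d)² = 2 × (3.242 / 0.34)² = 181.79.
Rounding up, n = 182 per group.

n = 182 per group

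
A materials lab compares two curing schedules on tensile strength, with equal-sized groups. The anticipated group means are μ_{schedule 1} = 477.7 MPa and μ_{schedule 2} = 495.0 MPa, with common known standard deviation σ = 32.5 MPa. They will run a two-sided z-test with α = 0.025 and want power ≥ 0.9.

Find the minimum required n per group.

n = 88 per group

Standardized effect: d = |μ_{schedule 1} − μ_{schedule 2}| / σ = |477.7 − 495.0| / 32.5 = 0.5323
Set Φ(δ − 2.241) = 0.9; then δ − 2.241 = Φ⁻¹(0.9) = 1.282, giving δ = 3.523.
(For δ > 0 the lower-tail rejection region contributes negligibly to power, so the one-term inversion is standard.)
δ = d·√(n/2) ⇒ n = 2(δ/d)² = 2 × (3.523 / 0.5323)² = 87.60.
Rounding up, n = 88 per group.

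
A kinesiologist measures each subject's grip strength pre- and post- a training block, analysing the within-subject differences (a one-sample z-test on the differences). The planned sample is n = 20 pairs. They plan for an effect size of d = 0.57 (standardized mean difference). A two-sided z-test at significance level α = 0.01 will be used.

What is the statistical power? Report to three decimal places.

Noncentrality parameter: δ = d·√n = 0.57 × √20 = 2.5491
Two-sided α = 0.01 → critical value z_{0.005} = 2.576.
Power = Φ(δ − 2.576) + Φ(−δ − 2.576) = Φ(-0.027) + Φ(-5.125) = 0.4893 + 0.0000 = 0.4893.

Power ≈ 0.489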